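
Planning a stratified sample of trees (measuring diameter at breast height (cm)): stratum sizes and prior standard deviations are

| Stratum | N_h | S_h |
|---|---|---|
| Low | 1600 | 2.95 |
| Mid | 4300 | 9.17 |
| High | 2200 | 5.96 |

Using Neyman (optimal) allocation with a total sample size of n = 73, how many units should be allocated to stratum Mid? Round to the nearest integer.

50

Neyman allocation: n_h = n · N_h S_h / Σ N_i S_i, with n = 73.
  stratum Low: N_h·S_h = 1600·2.95 = 4720.00
  stratum Mid: N_h·S_h = 4300·9.17 = 39431.00
  stratum High: N_h·S_h = 2200·5.96 = 13112.00
Σ N_h S_h = 57263.00
n for stratum Mid = 73·39431.00/57263.00 = 50.267 → 50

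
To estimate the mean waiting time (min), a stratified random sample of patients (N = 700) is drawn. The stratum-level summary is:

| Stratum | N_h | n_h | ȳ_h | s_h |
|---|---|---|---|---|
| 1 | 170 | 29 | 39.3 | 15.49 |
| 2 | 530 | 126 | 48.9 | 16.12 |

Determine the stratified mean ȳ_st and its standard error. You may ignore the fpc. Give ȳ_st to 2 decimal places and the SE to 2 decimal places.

ȳ_st = Σ W_h ȳ_h = (170·39.3 + 530·48.9)/700 = 46.56857
V̂(ȳ_st) = Σ W_h² s_h²/n_h, with W_h = N_h/N and N = 700:
  stratum 1: (170/700)²·15.49²/29 = 0.487985
  stratum 2: (530/700)²·16.12²/126 = 1.18227
V̂(ȳ_st) = 1.67025
SE(ȳ_st) = √1.67025 = 1.29238

ȳ_st ≈ 46.57, SE ≈ 1.29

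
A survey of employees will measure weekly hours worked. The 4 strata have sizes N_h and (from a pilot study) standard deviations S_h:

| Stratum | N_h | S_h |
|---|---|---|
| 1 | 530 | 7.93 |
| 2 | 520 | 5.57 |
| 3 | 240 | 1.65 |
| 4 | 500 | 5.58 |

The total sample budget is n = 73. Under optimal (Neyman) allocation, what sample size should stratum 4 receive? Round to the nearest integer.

Neyman allocation: n_h = n · N_h S_h / Σ N_i S_i, with n = 73.
  stratum 1: N_h·S_h = 530·7.93 = 4202.90
  stratum 2: N_h·S_h = 520·5.57 = 2896.40
  stratum 3: N_h·S_h = 240·1.65 = 396.00
  stratum 4: N_h·S_h = 500·5.58 = 2790.00
Σ N_h S_h = 10285.30
n for stratum 4 = 73·2790.00/10285.30 = 19.802 → 20

20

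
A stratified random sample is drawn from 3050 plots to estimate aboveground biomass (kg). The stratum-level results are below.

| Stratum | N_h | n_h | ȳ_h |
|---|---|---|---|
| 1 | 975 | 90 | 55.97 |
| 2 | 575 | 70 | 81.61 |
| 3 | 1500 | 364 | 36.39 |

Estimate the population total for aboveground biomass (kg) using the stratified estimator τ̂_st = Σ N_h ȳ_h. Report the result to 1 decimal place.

τ̂_st ≈ 156081.5

τ̂_st = Σ N_h ȳ_h = 975·55.97 + 575·81.61 + 1500·36.39 = 156081.5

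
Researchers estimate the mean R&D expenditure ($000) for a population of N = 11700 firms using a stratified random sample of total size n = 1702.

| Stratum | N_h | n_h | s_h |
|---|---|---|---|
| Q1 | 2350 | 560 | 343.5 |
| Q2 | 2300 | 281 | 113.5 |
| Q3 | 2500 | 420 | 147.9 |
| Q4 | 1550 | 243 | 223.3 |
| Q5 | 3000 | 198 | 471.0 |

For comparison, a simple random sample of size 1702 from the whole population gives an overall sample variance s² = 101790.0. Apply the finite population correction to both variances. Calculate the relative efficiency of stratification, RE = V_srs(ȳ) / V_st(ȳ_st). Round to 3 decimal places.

V̂(ȳ_st) = Σ W_h² (1 − n_h/N_h) s_h²/n_h, with W_h = N_h/N and N = 11700:
  stratum Q1: (2350/11700)²·(1 − 560/2350)·343.5²/560 = 6.47463
  stratum Q2: (2300/11700)²·(1 − 281/2300)·113.5²/281 = 1.55517
  stratum Q3: (2500/11700)²·(1 − 420/2500)·147.9²/420 = 1.97842
  stratum Q4: (1550/11700)²·(1 − 243/1550)·223.3²/243 = 3.03673
  stratum Q5: (3000/11700)²·(1 − 198/3000)·471.0²/198 = 68.8009
V_st = 81.8459
V_srs = (1 − 1702/11700)·101790.0/1702 = 51.1061
Relative efficiency = V_srs / V_st = 51.1061/81.8459 = 0.6244

RE ≈ 0.624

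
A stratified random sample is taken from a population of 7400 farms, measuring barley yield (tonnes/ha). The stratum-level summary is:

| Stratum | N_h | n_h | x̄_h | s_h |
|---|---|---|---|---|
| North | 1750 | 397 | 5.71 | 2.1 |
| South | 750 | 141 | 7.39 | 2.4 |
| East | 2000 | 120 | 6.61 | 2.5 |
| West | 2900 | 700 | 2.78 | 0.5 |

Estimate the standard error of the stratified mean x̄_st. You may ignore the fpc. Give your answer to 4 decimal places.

V̂(x̄_st) = Σ W_h² s_h²/n_h, with W_h = N_h/N and N = 7400:
  stratum North: (1750/7400)²·2.1²/397 = 0.000621242
  stratum South: (750/7400)²·2.4²/141 = 0.000419626
  stratum East: (2000/7400)²·2.5²/120 = 0.00380448
  stratum West: (2900/7400)²·0.5²/700 = 5.48497e-05
V̂(x̄_st) = 0.0049002
SE(x̄_st) = √0.0049002 = 0.0700014

SE(x̄_st) ≈ 0.0700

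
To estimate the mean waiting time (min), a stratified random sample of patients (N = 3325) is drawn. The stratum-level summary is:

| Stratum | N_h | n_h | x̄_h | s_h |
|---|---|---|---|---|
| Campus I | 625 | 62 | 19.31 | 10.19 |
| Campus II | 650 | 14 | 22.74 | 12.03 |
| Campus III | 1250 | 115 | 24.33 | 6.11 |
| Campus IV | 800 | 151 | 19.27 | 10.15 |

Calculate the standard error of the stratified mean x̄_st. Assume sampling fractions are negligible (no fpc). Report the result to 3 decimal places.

SE(x̄_st) ≈ 0.735

V̂(x̄_st) = Σ W_h² s_h²/n_h, with W_h = N_h/N and N = 3325:
  stratum Campus I: (625/3325)²·10.19²/62 = 0.0591743
  stratum Campus II: (650/3325)²·12.03²/14 = 0.395045
  stratum Campus III: (1250/3325)²·6.11²/115 = 0.0458798
  stratum Campus IV: (800/3325)²·10.15²/151 = 0.0394959
V̂(x̄_st) = 0.539595
SE(x̄_st) = √0.539595 = 0.734571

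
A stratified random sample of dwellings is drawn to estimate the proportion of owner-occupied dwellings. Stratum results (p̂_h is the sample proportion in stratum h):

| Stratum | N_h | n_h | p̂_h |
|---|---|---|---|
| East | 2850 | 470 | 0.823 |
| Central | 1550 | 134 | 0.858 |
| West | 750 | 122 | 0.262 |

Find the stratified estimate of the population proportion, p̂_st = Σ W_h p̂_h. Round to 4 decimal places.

N = 5150; stratum weights W_h = N_h/N.
p̂_st = Σ W_h p̂_h = (2850·0.823 + 1550·0.858 + 750·0.262)/5150 = 0.75183

p̂_st ≈ 0.7518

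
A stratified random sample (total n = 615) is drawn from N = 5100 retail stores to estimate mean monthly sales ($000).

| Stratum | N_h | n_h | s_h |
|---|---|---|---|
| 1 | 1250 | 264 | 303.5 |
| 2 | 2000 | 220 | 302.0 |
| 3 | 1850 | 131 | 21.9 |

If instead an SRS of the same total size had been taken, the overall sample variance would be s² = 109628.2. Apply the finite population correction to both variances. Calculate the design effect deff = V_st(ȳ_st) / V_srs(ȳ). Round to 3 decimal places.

deff ≈ 0.470

V̂(ȳ_st) = Σ W_h² (1 − n_h/N_h) s_h²/n_h, with W_h = N_h/N and N = 5100:
  stratum 1: (1250/5100)²·(1 − 264/1250)·303.5²/264 = 16.5333
  stratum 2: (2000/5100)²·(1 − 220/2000)·302.0²/220 = 56.7415
  stratum 3: (1850/5100)²·(1 − 131/1850)·21.9²/131 = 0.447635
V_st = 73.7225
V_srs = (1 − 615/5100)·109628.2/615 = 156.762
deff = V_st / V_srs = 73.7225/156.762 = 0.4703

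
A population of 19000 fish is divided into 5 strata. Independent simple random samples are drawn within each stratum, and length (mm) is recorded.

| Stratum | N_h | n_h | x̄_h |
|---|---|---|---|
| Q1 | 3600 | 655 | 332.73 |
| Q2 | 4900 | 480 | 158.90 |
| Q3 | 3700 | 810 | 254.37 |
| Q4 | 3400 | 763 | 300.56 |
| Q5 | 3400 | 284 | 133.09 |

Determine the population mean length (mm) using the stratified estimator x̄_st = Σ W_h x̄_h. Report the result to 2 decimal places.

x̄_st ≈ 231.16

N = Σ N_h = 19000. Stratum weights W_h = N_h/N.
x̄_st = (3600·332.73 + 4900·158.90 + 3700·254.37 + 3400·300.56 + 3400·133.09) / 19000 = 231.1588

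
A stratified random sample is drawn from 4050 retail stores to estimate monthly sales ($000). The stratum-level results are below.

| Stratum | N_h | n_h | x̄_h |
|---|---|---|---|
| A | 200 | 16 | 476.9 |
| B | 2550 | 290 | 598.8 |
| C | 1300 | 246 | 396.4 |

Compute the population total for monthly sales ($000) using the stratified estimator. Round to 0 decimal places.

τ̂_st = Σ N_h x̄_h = 200·476.9 + 2550·598.8 + 1300·396.4 = 2137640

τ̂_st ≈ 2137640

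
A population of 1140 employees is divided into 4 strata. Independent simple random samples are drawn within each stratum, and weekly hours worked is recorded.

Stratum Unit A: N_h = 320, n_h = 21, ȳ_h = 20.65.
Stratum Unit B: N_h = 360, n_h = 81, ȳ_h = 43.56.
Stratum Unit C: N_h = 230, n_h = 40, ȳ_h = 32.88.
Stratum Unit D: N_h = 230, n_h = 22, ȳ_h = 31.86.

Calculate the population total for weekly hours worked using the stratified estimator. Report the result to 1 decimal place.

τ̂_st = Σ N_h ȳ_h = 320·20.65 + 360·43.56 + 230·32.88 + 230·31.86 = 37179.8

τ̂_st ≈ 37179.8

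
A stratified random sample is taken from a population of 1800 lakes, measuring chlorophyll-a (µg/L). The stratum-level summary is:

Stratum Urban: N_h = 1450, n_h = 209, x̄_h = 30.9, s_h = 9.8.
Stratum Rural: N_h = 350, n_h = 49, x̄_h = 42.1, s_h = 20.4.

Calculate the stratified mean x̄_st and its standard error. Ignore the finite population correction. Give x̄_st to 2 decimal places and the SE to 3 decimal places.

x̄_st ≈ 33.08, SE ≈ 0.787

x̄_st = Σ W_h x̄_h = (1450·30.9 + 350·42.1)/1800 = 33.07778
V̂(x̄_st) = Σ W_h² s_h²/n_h, with W_h = N_h/N and N = 1800:
  stratum Urban: (1450/1800)²·9.8²/209 = 0.298193
  stratum Rural: (350/1800)²·20.4²/49 = 0.321111
V̂(x̄_st) = 0.619304
SE(x̄_st) = √0.619304 = 0.786959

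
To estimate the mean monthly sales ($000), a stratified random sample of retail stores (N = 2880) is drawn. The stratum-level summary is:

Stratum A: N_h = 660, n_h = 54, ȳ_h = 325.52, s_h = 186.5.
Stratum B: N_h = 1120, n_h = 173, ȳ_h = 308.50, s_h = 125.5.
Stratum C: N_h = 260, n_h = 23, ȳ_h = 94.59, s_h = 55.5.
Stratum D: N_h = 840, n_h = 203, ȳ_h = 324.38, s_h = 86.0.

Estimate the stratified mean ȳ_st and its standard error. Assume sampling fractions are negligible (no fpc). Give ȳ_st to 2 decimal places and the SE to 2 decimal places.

ȳ_st ≈ 297.72, SE ≈ 7.20

ȳ_st = Σ W_h ȳ_h = (660·325.52 + 1120·308.50 + 260·94.59 + 840·324.38)/2880 = 297.72076
V̂(ȳ_st) = Σ W_h² s_h²/n_h, with W_h = N_h/N and N = 2880:
  stratum A: (660/2880)²·186.5²/54 = 33.8273
  stratum B: (1120/2880)²·125.5²/173 = 13.7687
  stratum C: (260/2880)²·55.5²/23 = 1.09149
  stratum D: (840/2880)²·86.0²/203 = 3.09938
V̂(ȳ_st) = 51.7868
SE(ȳ_st) = √51.7868 = 7.19631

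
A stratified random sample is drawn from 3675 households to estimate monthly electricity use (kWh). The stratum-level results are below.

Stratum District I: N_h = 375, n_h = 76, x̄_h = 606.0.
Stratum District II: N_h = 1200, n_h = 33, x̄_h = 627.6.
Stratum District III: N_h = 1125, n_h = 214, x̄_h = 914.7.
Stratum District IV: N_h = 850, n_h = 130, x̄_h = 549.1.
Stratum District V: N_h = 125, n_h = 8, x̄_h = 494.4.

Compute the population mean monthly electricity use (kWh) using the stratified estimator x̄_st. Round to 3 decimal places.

x̄_st ≈ 690.597

N = Σ N_h = 3675. Stratum weights W_h = N_h/N.
x̄_st = (375·606.0 + 1200·627.6 + 1125·914.7 + 850·549.1 + 125·494.4) / 3675 = 690.59660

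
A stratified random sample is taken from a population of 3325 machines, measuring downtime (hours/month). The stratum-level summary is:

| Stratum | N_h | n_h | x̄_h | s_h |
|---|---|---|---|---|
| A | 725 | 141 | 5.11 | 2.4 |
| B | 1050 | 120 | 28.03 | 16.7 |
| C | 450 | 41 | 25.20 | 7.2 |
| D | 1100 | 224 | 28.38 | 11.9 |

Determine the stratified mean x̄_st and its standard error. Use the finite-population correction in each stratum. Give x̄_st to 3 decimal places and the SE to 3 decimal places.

x̄_st ≈ 22.765, SE ≈ 0.532

x̄_st = Σ W_h x̄_h = (725·5.11 + 1050·28.03 + 450·25.20 + 1100·28.38)/3325 = 22.76519
V̂(x̄_st) = Σ W_h² (1 − n_h/N_h) s_h²/n_h, with W_h = N_h/N and N = 3325:
  stratum A: (725/3325)²·(1 − 141/725)·2.4²/141 = 0.00156448
  stratum B: (1050/3325)²·(1 − 120/1050)·16.7²/120 = 0.205277
  stratum C: (450/3325)²·(1 − 41/450)·7.2²/41 = 0.0210491
  stratum D: (1100/3325)²·(1 − 224/1100)·11.9²/224 = 0.055101
V̂(x̄_st) = 0.282992
SE(x̄_st) = √0.282992 = 0.53197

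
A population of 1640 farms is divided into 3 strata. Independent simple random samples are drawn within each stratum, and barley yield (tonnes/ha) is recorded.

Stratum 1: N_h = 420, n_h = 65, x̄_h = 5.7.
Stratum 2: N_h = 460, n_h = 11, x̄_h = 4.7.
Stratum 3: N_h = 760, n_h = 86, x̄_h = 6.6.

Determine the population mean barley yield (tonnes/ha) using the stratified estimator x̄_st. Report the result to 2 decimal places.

N = Σ N_h = 1640. Stratum weights W_h = N_h/N.
x̄_st = (420·5.7 + 460·4.7 + 760·6.6) / 1640 = 5.8366

x̄_st ≈ 5.84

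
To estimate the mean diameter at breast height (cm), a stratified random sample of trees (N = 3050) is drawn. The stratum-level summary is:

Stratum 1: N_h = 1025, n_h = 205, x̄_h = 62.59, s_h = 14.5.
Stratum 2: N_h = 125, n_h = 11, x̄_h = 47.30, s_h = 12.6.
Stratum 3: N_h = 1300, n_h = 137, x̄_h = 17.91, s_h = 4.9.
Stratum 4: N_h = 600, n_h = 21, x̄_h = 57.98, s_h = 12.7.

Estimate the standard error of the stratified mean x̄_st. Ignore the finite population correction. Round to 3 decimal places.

SE(x̄_st) ≈ 0.685

V̂(x̄_st) = Σ W_h² s_h²/n_h, with W_h = N_h/N and N = 3050:
  stratum 1: (1025/3050)²·14.5²/205 = 0.115832
  stratum 2: (125/3050)²·12.6²/11 = 0.024242
  stratum 3: (1300/3050)²·4.9²/137 = 0.0318389
  stratum 4: (600/3050)²·12.7²/21 = 0.297229
V̂(x̄_st) = 0.469142
SE(x̄_st) = √0.469142 = 0.68494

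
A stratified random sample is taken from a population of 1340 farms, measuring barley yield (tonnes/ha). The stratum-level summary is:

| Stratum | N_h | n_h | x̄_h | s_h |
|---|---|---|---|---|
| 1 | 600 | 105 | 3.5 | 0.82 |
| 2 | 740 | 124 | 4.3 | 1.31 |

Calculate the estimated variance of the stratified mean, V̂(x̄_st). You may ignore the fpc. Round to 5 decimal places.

V̂(x̄_st) = Σ W_h² s_h²/n_h, with W_h = N_h/N and N = 1340:
  stratum 1: (600/1340)²·0.82²/105 = 0.0012839
  stratum 2: (740/1340)²·1.31²/124 = 0.00422061
V̂(x̄_st) = 0.00550451

V̂(x̄_st) ≈ 0.00550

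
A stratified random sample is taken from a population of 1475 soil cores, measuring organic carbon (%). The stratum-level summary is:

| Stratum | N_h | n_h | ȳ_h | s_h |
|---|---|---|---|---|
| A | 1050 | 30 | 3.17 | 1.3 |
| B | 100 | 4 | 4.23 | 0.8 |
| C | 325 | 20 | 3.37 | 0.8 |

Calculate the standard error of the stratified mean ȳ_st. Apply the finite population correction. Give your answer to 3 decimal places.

SE(ȳ_st) ≈ 0.173

V̂(ȳ_st) = Σ W_h² (1 − n_h/N_h) s_h²/n_h, with W_h = N_h/N and N = 1475:
  stratum A: (1050/1475)²·(1 − 30/1050)·1.3²/30 = 0.0277313
  stratum B: (100/1475)²·(1 − 4/100)·0.8²/4 = 0.000706004
  stratum C: (325/1475)²·(1 − 20/325)·0.8²/20 = 0.00145797
V̂(ȳ_st) = 0.0298953
SE(ȳ_st) = √0.0298953 = 0.172903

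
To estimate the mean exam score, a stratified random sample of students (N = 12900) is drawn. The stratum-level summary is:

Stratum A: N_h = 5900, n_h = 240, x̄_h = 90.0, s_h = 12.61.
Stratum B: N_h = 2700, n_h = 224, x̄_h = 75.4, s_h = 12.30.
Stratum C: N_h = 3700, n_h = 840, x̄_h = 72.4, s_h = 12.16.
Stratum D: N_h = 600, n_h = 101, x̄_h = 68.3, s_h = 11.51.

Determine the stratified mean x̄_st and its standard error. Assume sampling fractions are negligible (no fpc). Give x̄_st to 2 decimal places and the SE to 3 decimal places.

x̄_st ≈ 80.89, SE ≈ 0.431

x̄_st = Σ W_h x̄_h = (5900·90.0 + 2700·75.4 + 3700·72.4 + 600·68.3)/12900 = 80.88682
V̂(x̄_st) = Σ W_h² s_h²/n_h, with W_h = N_h/N and N = 12900:
  stratum A: (5900/12900)²·12.61²/240 = 0.138594
  stratum B: (2700/12900)²·12.30²/224 = 0.0295876
  stratum C: (3700/12900)²·12.16²/840 = 0.0144814
  stratum D: (600/12900)²·11.51²/101 = 0.00283761
V̂(x̄_st) = 0.1855
SE(x̄_st) = √0.1855 = 0.430698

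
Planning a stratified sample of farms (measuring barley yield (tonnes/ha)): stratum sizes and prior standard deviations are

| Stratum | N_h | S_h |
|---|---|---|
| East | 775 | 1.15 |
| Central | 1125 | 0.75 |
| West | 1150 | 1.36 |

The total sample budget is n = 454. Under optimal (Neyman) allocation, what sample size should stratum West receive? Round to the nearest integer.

215

Neyman allocation: n_h = n · N_h S_h / Σ N_i S_i, with n = 454.
  stratum East: N_h·S_h = 775·1.15 = 891.25
  stratum Central: N_h·S_h = 1125·0.75 = 843.75
  stratum West: N_h·S_h = 1150·1.36 = 1564.00
Σ N_h S_h = 3299.00
n for stratum West = 454·1564.00/3299.00 = 215.234 → 215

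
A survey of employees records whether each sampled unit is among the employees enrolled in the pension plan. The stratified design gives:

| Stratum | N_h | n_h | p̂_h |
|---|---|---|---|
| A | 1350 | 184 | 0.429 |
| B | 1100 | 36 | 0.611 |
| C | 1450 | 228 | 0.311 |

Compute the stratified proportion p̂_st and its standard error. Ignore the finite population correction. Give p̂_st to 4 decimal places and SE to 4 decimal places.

p̂_st ≈ 0.4365, SE ≈ 0.0288

N = 3900; stratum weights W_h = N_h/N.
p̂_st = Σ W_h p̂_h = (1350·0.429 + 1100·0.611 + 1450·0.311)/3900 = 0.43646
V̂(p̂_st) = Σ W_h² p̂_h(1−p̂_h)/(n_h−1):
  stratum A: (1350/3900)²·0.429·0.571/183 = 0.000160391
  stratum B: (1100/3900)²·0.611·0.389/35 = 0.00054023
  stratum C: (1450/3900)²·0.311·0.689/227 = 0.000130485
V̂(p̂_st) = 0.000831107; SE = √V̂ = 0.0288289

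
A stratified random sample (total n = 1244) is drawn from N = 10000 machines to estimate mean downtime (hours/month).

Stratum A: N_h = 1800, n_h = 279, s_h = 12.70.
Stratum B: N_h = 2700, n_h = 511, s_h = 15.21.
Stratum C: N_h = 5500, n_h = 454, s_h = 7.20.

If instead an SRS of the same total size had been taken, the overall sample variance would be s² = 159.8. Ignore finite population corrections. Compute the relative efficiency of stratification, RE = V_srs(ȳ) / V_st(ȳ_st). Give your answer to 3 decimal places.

RE ≈ 1.489

V̂(ȳ_st) = Σ W_h² s_h²/n_h, with W_h = N_h/N and N = 10000:
  stratum A: (1800/10000)²·12.70²/279 = 0.0187305
  stratum B: (2700/10000)²·15.21²/511 = 0.0330039
  stratum C: (5500/10000)²·7.20²/454 = 0.034541
V_st = 0.0862753
V_srs = s²/n = 159.8/1244 = 0.128457
Relative efficiency = V_srs / V_st = 0.128457/0.0862753 = 1.4889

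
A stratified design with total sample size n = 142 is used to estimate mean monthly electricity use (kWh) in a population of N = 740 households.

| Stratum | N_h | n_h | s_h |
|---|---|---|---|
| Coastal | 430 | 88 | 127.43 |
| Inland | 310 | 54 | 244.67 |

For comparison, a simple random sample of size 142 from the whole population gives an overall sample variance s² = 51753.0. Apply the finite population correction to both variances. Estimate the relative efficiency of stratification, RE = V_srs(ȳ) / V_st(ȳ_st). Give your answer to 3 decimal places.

V̂(ȳ_st) = Σ W_h² (1 − n_h/N_h) s_h²/n_h, with W_h = N_h/N and N = 740:
  stratum Coastal: (430/740)²·(1 − 88/430)·127.43²/88 = 49.5555
  stratum Inland: (310/740)²·(1 − 54/310)·244.67²/54 = 160.659
V_st = 210.215
V_srs = (1 − 142/740)·51753.0/142 = 294.521
Relative efficiency = V_srs / V_st = 294.521/210.215 = 1.4010

RE ≈ 1.401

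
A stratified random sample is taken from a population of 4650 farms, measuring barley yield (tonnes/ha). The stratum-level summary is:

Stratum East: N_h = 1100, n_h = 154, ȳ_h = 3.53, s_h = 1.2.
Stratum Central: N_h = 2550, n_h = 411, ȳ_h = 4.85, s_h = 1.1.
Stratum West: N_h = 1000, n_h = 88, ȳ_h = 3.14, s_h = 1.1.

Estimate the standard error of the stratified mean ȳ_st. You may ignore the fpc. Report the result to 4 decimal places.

V̂(ȳ_st) = Σ W_h² s_h²/n_h, with W_h = N_h/N and N = 4650:
  stratum East: (1100/4650)²·1.2²/154 = 0.000523264
  stratum Central: (2550/4650)²·1.1²/411 = 0.000885356
  stratum West: (1000/4650)²·1.1²/88 = 0.000635912
V̂(ȳ_st) = 0.00204453
SE(ȳ_st) = √0.00204453 = 0.0452165

SE(ȳ_st) ≈ 0.0452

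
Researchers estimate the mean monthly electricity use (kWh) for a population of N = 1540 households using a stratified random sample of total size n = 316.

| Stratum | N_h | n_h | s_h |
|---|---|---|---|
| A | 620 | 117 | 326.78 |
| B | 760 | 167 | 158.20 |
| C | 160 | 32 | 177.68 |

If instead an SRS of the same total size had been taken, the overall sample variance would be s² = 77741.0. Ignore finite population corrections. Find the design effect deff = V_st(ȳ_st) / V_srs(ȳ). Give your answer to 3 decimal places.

V̂(ȳ_st) = Σ W_h² s_h²/n_h, with W_h = N_h/N and N = 1540:
  stratum A: (620/1540)²·326.78²/117 = 147.934
  stratum B: (760/1540)²·158.20²/167 = 36.4991
  stratum C: (160/1540)²·177.68²/32 = 10.6494
V_st = 195.082
V_srs = s²/n = 77741.0/316 = 246.016
deff = V_st / V_srs = 195.082/246.016 = 0.7930

deff ≈ 0.793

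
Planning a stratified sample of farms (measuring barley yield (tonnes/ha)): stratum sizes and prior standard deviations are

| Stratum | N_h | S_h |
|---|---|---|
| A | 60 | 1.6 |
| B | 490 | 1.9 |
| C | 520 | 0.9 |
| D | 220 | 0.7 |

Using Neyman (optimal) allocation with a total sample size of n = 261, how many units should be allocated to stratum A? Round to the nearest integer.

15

Neyman allocation: n_h = n · N_h S_h / Σ N_i S_i, with n = 261.
  stratum A: N_h·S_h = 60·1.6 = 96.00
  stratum B: N_h·S_h = 490·1.9 = 931.00
  stratum C: N_h·S_h = 520·0.9 = 468.00
  stratum D: N_h·S_h = 220·0.7 = 154.00
Σ N_h S_h = 1649.00
n for stratum A = 261·96.00/1649.00 = 15.195 → 15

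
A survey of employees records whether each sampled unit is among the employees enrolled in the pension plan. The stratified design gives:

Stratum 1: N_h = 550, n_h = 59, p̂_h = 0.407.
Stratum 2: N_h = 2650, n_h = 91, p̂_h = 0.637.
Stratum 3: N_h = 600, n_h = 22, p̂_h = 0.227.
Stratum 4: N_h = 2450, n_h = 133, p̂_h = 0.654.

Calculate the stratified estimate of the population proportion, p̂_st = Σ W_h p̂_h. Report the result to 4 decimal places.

p̂_st ≈ 0.5841

N = 6250; stratum weights W_h = N_h/N.
p̂_st = Σ W_h p̂_h = (550·0.407 + 2650·0.637 + 600·0.227 + 2450·0.654)/6250 = 0.58406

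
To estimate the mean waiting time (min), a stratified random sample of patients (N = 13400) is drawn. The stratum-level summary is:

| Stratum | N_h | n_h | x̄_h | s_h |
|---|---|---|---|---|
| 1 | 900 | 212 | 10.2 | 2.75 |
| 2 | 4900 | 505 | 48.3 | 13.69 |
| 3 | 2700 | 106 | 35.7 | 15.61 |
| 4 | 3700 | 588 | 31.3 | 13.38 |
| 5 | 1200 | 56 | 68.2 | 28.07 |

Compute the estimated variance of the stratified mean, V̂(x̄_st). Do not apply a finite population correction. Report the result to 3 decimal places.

V̂(x̄_st) = Σ W_h² s_h²/n_h, with W_h = N_h/N and N = 13400:
  stratum 1: (900/13400)²·2.75²/212 = 0.000160918
  stratum 2: (4900/13400)²·13.69²/505 = 0.0496247
  stratum 3: (2700/13400)²·15.61²/106 = 0.0933293
  stratum 4: (3700/13400)²·13.38²/588 = 0.0232129
  stratum 5: (1200/13400)²·28.07²/56 = 0.112837
V̂(x̄_st) = 0.279164

V̂(x̄_st) ≈ 0.279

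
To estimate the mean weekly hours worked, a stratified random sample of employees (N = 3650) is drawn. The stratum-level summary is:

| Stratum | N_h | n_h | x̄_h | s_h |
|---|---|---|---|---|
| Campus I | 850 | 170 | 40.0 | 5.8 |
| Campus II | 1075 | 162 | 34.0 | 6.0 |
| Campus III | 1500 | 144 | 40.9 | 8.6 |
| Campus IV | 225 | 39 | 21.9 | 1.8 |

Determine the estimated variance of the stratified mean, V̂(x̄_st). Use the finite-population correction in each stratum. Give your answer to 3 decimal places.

V̂(x̄_st) ≈ 0.104

V̂(x̄_st) = Σ W_h² (1 − n_h/N_h) s_h²/n_h, with W_h = N_h/N and N = 3650:
  stratum Campus I: (850/3650)²·(1 − 170/850)·5.8²/170 = 0.00858518
  stratum Campus II: (1075/3650)²·(1 − 162/1075)·6.0²/162 = 0.0163712
  stratum Campus III: (1500/3650)²·(1 − 144/1500)·8.6²/144 = 0.0784151
  stratum Campus IV: (225/3650)²·(1 − 39/225)·1.8²/39 = 0.00026097
V̂(x̄_st) = 0.103632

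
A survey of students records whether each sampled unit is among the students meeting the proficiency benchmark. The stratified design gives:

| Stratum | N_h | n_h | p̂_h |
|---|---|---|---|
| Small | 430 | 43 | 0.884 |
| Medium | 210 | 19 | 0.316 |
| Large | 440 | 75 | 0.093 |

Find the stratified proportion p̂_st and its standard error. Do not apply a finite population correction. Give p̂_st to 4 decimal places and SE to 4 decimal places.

N = 1080; stratum weights W_h = N_h/N.
p̂_st = Σ W_h p̂_h = (430·0.884 + 210·0.316 + 440·0.093)/1080 = 0.45130
V̂(p̂_st) = Σ W_h² p̂_h(1−p̂_h)/(n_h−1):
  stratum Small: (430/1080)²·0.884·0.116/42 = 0.000387035
  stratum Medium: (210/1080)²·0.316·0.684/18 = 0.000454006
  stratum Large: (440/1080)²·0.093·0.907/74 = 0.000189198
V̂(p̂_st) = 0.00103024; SE = √V̂ = 0.0320973

p̂_st ≈ 0.4513, SE ≈ 0.0321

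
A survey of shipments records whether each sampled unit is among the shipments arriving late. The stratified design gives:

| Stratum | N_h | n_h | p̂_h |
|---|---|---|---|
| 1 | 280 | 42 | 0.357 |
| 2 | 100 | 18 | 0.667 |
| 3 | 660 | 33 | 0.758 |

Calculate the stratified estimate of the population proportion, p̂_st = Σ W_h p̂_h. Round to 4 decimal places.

p̂_st ≈ 0.6413

N = 1040; stratum weights W_h = N_h/N.
p̂_st = Σ W_h p̂_h = (280·0.357 + 100·0.667 + 660·0.758)/1040 = 0.64129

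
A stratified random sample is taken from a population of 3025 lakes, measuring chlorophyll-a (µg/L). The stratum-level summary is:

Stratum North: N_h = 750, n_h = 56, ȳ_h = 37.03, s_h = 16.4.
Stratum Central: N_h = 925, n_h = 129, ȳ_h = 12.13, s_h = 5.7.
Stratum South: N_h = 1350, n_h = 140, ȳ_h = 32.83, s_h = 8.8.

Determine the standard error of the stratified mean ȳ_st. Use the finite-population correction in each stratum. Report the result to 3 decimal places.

V̂(ȳ_st) = Σ W_h² (1 − n_h/N_h) s_h²/n_h, with W_h = N_h/N and N = 3025:
  stratum North: (750/3025)²·(1 − 56/750)·16.4²/56 = 0.273193
  stratum Central: (925/3025)²·(1 − 129/925)·5.7²/129 = 0.0202658
  stratum South: (1350/3025)²·(1 − 140/1350)·8.8²/140 = 0.0987429
V̂(ȳ_st) = 0.392202
SE(ȳ_st) = √0.392202 = 0.62626

SE(ȳ_st) ≈ 0.626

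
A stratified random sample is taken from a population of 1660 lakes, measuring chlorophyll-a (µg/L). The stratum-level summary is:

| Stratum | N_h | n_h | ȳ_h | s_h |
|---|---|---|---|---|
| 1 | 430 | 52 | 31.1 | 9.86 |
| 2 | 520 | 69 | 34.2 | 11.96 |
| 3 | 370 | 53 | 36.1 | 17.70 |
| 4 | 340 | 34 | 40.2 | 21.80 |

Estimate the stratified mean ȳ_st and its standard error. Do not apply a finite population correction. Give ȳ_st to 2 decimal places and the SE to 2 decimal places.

ȳ_st = Σ W_h ȳ_h = (430·31.1 + 520·34.2 + 370·36.1 + 340·40.2)/1660 = 35.04940
V̂(ȳ_st) = Σ W_h² s_h²/n_h, with W_h = N_h/N and N = 1660:
  stratum 1: (430/1660)²·9.86²/52 = 0.12545
  stratum 2: (520/1660)²·11.96²/69 = 0.203425
  stratum 3: (370/1660)²·17.70²/53 = 0.293669
  stratum 4: (340/1660)²·21.80²/34 = 0.586375
V̂(ȳ_st) = 1.20892
SE(ȳ_st) = √1.20892 = 1.09951

ȳ_st ≈ 35.05, SE ≈ 1.10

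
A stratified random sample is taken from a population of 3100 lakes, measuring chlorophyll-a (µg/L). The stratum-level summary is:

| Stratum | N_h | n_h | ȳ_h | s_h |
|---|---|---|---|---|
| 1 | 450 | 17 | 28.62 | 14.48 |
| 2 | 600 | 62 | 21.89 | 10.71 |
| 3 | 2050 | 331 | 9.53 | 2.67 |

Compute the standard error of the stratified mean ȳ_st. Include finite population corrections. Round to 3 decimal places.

V̂(ȳ_st) = Σ W_h² (1 − n_h/N_h) s_h²/n_h, with W_h = N_h/N and N = 3100:
  stratum 1: (450/3100)²·(1 − 17/450)·14.48²/17 = 0.250072
  stratum 2: (600/3100)²·(1 − 62/600)·10.71²/62 = 0.0621437
  stratum 3: (2050/3100)²·(1 − 331/2050)·2.67²/331 = 0.0078977
V̂(ȳ_st) = 0.320114
SE(ȳ_st) = √0.320114 = 0.565786

SE(ȳ_st) ≈ 0.566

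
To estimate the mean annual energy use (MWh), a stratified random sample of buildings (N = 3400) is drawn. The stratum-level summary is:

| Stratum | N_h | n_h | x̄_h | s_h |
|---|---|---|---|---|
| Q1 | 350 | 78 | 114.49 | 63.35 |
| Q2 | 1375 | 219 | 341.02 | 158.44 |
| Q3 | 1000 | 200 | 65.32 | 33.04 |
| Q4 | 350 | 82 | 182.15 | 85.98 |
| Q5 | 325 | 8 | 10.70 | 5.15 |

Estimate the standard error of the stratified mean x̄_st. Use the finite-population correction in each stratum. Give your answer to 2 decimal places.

SE(x̄_st) ≈ 4.16

V̂(x̄_st) = Σ W_h² (1 − n_h/N_h) s_h²/n_h, with W_h = N_h/N and N = 3400:
  stratum Q1: (350/3400)²·(1 − 78/350)·63.35²/78 = 0.423719
  stratum Q2: (1375/3400)²·(1 − 219/1375)·158.44²/219 = 15.7612
  stratum Q3: (1000/3400)²·(1 − 200/1000)·33.04²/200 = 0.377731
  stratum Q4: (350/3400)²·(1 − 82/350)·85.98²/82 = 0.73152
  stratum Q5: (325/3400)²·(1 − 8/325)·5.15²/8 = 0.0295467
V̂(x̄_st) = 17.3237
SE(x̄_st) = √17.3237 = 4.16217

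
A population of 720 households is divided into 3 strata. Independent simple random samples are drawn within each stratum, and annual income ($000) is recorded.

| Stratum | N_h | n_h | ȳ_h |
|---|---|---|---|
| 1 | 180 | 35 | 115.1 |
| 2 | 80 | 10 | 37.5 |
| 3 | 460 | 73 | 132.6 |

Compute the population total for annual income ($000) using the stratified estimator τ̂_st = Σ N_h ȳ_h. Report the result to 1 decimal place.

τ̂_st ≈ 84714.0

τ̂_st = Σ N_h ȳ_h = 180·115.1 + 80·37.5 + 460·132.6 = 84714.0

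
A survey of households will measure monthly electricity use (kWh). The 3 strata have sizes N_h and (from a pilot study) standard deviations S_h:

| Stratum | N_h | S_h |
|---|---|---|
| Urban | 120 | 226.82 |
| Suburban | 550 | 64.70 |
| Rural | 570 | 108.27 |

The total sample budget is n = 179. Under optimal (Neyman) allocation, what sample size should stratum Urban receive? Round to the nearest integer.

39

Neyman allocation: n_h = n · N_h S_h / Σ N_i S_i, with n = 179.
  stratum Urban: N_h·S_h = 120·226.82 = 27218.40
  stratum Suburban: N_h·S_h = 550·64.70 = 35585.00
  stratum Rural: N_h·S_h = 570·108.27 = 61713.90
Σ N_h S_h = 124517.30
n for stratum Urban = 179·27218.40/124517.30 = 39.128 → 39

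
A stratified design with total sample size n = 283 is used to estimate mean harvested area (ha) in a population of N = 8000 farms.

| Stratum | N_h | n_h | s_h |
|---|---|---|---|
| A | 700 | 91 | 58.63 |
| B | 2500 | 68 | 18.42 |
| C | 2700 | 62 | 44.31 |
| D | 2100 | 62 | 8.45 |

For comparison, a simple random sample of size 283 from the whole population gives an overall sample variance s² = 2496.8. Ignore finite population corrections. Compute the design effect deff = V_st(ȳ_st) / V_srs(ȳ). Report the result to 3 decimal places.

V̂(ȳ_st) = Σ W_h² s_h²/n_h, with W_h = N_h/N and N = 8000:
  stratum A: (700/8000)²·58.63²/91 = 0.289211
  stratum B: (2500/8000)²·18.42²/68 = 0.487271
  stratum C: (2700/8000)²·44.31²/62 = 3.60711
  stratum D: (2100/8000)²·8.45²/62 = 0.0793561
V_st = 4.46295
V_srs = s²/n = 2496.8/283 = 8.82261
deff = V_st / V_srs = 4.46295/8.82261 = 0.5059

deff ≈ 0.506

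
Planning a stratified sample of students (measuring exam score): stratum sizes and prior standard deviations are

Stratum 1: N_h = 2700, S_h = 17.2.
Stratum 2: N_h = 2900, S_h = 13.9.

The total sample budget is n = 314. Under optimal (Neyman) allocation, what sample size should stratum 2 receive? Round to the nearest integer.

146

Neyman allocation: n_h = n · N_h S_h / Σ N_i S_i, with n = 314.
  stratum 1: N_h·S_h = 2700·17.2 = 46440.00
  stratum 2: N_h·S_h = 2900·13.9 = 40310.00
Σ N_h S_h = 86750.00
n for stratum 2 = 314·40310.00/86750.00 = 145.906 → 146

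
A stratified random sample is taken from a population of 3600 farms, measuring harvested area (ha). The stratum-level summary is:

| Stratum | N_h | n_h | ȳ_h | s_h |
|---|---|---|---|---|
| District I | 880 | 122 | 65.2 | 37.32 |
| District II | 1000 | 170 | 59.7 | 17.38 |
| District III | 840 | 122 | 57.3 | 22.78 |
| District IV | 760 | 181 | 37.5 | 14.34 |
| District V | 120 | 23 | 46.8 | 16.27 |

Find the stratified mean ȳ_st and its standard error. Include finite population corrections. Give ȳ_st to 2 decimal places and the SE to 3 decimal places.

ȳ_st = Σ W_h ȳ_h = (880·65.2 + 1000·59.7 + 840·57.3 + 760·37.5 + 120·46.8)/3600 = 55.36778
V̂(ȳ_st) = Σ W_h² (1 − n_h/N_h) s_h²/n_h, with W_h = N_h/N and N = 3600:
  stratum District I: (880/3600)²·(1 − 122/880)·37.32²/122 = 0.587584
  stratum District II: (1000/3600)²·(1 − 170/1000)·17.38²/170 = 0.113795
  stratum District III: (840/3600)²·(1 − 122/840)·22.78²/122 = 0.197946
  stratum District IV: (760/3600)²·(1 − 181/760)·14.34²/181 = 0.0385751
  stratum District V: (120/3600)²·(1 − 23/120)·16.27²/23 = 0.010337
V̂(ȳ_st) = 0.948238
SE(ȳ_st) = √0.948238 = 0.973775

ȳ_st ≈ 55.37, SE ≈ 0.974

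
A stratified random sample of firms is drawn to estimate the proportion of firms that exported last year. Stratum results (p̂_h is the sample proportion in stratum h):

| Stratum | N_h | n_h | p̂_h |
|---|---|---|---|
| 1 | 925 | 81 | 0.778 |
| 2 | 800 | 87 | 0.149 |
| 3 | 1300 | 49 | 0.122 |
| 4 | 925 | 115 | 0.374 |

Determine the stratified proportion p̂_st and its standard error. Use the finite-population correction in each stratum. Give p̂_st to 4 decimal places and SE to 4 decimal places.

p̂_st ≈ 0.3401, SE ≈ 0.0222

N = 3950; stratum weights W_h = N_h/N.
p̂_st = Σ W_h p̂_h = (925·0.778 + 800·0.149 + 1300·0.122 + 925·0.374)/3950 = 0.34010
V̂(p̂_st) = Σ W_h² (1 − n_h/N_h) p̂_h(1−p̂_h)/(n_h−1):
  stratum 1: (925/3950)²·(1 − 81/925)·0.778·0.222/80 = 0.000108027
  stratum 2: (800/3950)²·(1 − 87/800)·0.149·0.851/86 = 5.39017e-05
  stratum 3: (1300/3950)²·(1 − 49/1300)·0.122·0.878/48 = 0.000232605
  stratum 4: (925/3950)²·(1 − 115/925)·0.374·0.626/114 = 9.8622e-05
V̂(p̂_st) = 0.000493156; SE = √V̂ = 0.0222071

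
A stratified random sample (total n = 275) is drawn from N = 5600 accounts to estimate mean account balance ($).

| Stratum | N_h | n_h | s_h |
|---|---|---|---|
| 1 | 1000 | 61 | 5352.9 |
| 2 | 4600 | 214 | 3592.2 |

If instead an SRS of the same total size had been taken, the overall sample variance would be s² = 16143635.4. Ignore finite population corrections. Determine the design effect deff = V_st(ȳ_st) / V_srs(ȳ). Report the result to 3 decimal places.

V̂(ȳ_st) = Σ W_h² s_h²/n_h, with W_h = N_h/N and N = 5600:
  stratum 1: (1000/5600)²·5352.9²/61 = 14978.6
  stratum 2: (4600/5600)²·3592.2²/214 = 40686.2
V_st = 55664.8
V_srs = s²/n = 16143635.4/275 = 58704.1
deff = V_st / V_srs = 55664.8/58704.1 = 0.9482

deff ≈ 0.948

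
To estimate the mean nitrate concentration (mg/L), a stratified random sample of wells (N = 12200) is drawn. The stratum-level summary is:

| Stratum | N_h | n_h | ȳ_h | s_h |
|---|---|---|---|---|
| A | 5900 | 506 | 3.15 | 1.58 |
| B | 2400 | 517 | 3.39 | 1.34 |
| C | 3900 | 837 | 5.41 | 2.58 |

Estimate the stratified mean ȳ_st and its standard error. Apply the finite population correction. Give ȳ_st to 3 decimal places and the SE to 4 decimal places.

ȳ_st ≈ 3.920, SE ≈ 0.0424

ȳ_st = Σ W_h ȳ_h = (5900·3.15 + 2400·3.39 + 3900·5.41)/12200 = 3.91967
V̂(ȳ_st) = Σ W_h² (1 − n_h/N_h) s_h²/n_h, with W_h = N_h/N and N = 12200:
  stratum A: (5900/12200)²·(1 − 506/5900)·1.58²/506 = 0.00105489
  stratum B: (2400/12200)²·(1 − 517/2400)·1.34²/517 = 0.000105453
  stratum C: (3900/12200)²·(1 − 837/3900)·2.58²/837 = 0.000638272
V̂(ȳ_st) = 0.00179862
SE(ȳ_st) = √0.00179862 = 0.0424101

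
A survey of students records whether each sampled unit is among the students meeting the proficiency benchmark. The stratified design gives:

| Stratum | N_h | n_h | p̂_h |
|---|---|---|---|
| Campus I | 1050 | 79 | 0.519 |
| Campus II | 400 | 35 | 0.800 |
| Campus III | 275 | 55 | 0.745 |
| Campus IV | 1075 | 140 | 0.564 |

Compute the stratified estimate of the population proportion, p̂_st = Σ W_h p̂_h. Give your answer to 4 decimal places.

p̂_st ≈ 0.5986

N = 2800; stratum weights W_h = N_h/N.
p̂_st = Σ W_h p̂_h = (1050·0.519 + 400·0.800 + 275·0.745 + 1075·0.564)/2800 = 0.59862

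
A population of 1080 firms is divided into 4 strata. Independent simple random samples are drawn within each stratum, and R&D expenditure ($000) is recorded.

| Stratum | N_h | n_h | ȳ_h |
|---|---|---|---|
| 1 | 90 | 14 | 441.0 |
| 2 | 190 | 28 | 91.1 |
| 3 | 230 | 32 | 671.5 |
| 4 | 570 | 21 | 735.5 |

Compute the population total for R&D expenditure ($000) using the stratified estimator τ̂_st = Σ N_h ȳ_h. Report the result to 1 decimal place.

τ̂_st ≈ 630679.0

τ̂_st = Σ N_h ȳ_h = 90·441.0 + 190·91.1 + 230·671.5 + 570·735.5 = 630679.0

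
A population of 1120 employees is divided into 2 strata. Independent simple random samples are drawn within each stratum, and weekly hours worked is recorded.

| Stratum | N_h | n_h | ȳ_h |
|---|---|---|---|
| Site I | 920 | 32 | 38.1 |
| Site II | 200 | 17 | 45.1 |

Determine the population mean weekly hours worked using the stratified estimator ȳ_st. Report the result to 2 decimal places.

N = Σ N_h = 1120. Stratum weights W_h = N_h/N.
ȳ_st = (920·38.1 + 200·45.1) / 1120 = 39.3500

ȳ_st ≈ 39.35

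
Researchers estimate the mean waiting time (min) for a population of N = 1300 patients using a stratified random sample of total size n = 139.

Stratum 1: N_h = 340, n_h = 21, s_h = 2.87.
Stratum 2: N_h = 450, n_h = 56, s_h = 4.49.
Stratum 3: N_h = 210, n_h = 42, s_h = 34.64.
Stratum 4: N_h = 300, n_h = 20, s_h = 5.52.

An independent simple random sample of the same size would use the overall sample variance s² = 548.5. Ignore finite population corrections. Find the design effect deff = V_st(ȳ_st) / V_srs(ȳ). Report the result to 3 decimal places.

V̂(ȳ_st) = Σ W_h² s_h²/n_h, with W_h = N_h/N and N = 1300:
  stratum 1: (340/1300)²·2.87²/21 = 0.0268297
  stratum 2: (450/1300)²·4.49²/56 = 0.0431363
  stratum 3: (210/1300)²·34.64²/42 = 0.745518
  stratum 4: (300/1300)²·5.52²/20 = 0.0811342
V_st = 0.896619
V_srs = s²/n = 548.5/139 = 3.94604
deff = V_st / V_srs = 0.896619/3.94604 = 0.2272

deff ≈ 0.227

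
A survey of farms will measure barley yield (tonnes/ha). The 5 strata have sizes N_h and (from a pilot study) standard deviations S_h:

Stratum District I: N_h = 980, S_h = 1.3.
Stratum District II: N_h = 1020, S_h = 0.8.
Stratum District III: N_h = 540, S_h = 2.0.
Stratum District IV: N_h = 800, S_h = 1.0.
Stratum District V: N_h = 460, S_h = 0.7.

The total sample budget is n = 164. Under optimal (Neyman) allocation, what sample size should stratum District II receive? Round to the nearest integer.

Neyman allocation: n_h = n · N_h S_h / Σ N_i S_i, with n = 164.
  stratum District I: N_h·S_h = 980·1.3 = 1274.00
  stratum District II: N_h·S_h = 1020·0.8 = 816.00
  stratum District III: N_h·S_h = 540·2.0 = 1080.00
  stratum District IV: N_h·S_h = 800·1.0 = 800.00
  stratum District V: N_h·S_h = 460·0.7 = 322.00
Σ N_h S_h = 4292.00
n for stratum District II = 164·816.00/4292.00 = 31.180 → 31

31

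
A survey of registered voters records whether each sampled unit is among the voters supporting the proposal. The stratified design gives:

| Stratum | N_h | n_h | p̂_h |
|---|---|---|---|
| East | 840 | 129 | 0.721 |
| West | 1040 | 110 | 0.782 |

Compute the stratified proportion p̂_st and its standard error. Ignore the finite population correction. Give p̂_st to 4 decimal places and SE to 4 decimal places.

N = 1880; stratum weights W_h = N_h/N.
p̂_st = Σ W_h p̂_h = (840·0.721 + 1040·0.782)/1880 = 0.75474
V̂(p̂_st) = Σ W_h² p̂_h(1−p̂_h)/(n_h−1):
  stratum East: (840/1880)²·0.721·0.279/128 = 0.000313742
  stratum West: (1040/1880)²·0.782·0.218/109 = 0.000478617
V̂(p̂_st) = 0.000792358; SE = √V̂ = 0.0281489

p̂_st ≈ 0.7547, SE ≈ 0.0281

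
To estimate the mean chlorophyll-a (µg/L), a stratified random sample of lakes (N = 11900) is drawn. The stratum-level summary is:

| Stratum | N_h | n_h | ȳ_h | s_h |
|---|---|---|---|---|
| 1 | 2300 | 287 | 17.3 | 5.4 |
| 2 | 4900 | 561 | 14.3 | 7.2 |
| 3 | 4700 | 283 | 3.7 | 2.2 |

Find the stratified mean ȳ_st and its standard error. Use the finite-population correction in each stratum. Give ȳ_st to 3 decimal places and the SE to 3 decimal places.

ȳ_st ≈ 10.693, SE ≈ 0.140

ȳ_st = Σ W_h ȳ_h = (2300·17.3 + 4900·14.3 + 4700·3.7)/11900 = 10.69328
V̂(ȳ_st) = Σ W_h² (1 − n_h/N_h) s_h²/n_h, with W_h = N_h/N and N = 11900:
  stratum 1: (2300/11900)²·(1 − 287/2300)·5.4²/287 = 0.00332188
  stratum 2: (4900/11900)²·(1 − 561/4900)·7.2²/561 = 0.0138738
  stratum 3: (4700/11900)²·(1 − 283/4700)·2.2²/283 = 0.00250721
V̂(ȳ_st) = 0.0197028
SE(ȳ_st) = √0.0197028 = 0.140367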